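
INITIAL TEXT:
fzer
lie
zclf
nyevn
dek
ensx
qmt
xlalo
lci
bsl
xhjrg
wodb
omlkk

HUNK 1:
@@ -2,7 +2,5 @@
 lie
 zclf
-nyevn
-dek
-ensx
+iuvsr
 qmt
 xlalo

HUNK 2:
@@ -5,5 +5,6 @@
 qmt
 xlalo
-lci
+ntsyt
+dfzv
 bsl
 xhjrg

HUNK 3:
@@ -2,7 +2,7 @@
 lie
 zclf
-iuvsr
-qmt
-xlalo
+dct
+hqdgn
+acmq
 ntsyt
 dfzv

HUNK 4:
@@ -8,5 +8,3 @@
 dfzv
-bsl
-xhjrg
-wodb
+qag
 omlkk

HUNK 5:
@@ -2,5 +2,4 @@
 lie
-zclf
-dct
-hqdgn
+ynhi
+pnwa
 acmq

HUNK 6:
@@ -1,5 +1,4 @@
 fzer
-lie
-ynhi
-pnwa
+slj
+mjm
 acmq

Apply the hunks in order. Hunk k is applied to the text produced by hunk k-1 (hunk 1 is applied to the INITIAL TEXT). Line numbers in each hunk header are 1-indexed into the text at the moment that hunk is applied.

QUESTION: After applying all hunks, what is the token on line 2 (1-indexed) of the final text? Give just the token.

Answer: slj

Derivation:
Hunk 1: at line 2 remove [nyevn,dek,ensx] add [iuvsr] -> 11 lines: fzer lie zclf iuvsr qmt xlalo lci bsl xhjrg wodb omlkk
Hunk 2: at line 5 remove [lci] add [ntsyt,dfzv] -> 12 lines: fzer lie zclf iuvsr qmt xlalo ntsyt dfzv bsl xhjrg wodb omlkk
Hunk 3: at line 2 remove [iuvsr,qmt,xlalo] add [dct,hqdgn,acmq] -> 12 lines: fzer lie zclf dct hqdgn acmq ntsyt dfzv bsl xhjrg wodb omlkk
Hunk 4: at line 8 remove [bsl,xhjrg,wodb] add [qag] -> 10 lines: fzer lie zclf dct hqdgn acmq ntsyt dfzv qag omlkk
Hunk 5: at line 2 remove [zclf,dct,hqdgn] add [ynhi,pnwa] -> 9 lines: fzer lie ynhi pnwa acmq ntsyt dfzv qag omlkk
Hunk 6: at line 1 remove [lie,ynhi,pnwa] add [slj,mjm] -> 8 lines: fzer slj mjm acmq ntsyt dfzv qag omlkk
Final line 2: slj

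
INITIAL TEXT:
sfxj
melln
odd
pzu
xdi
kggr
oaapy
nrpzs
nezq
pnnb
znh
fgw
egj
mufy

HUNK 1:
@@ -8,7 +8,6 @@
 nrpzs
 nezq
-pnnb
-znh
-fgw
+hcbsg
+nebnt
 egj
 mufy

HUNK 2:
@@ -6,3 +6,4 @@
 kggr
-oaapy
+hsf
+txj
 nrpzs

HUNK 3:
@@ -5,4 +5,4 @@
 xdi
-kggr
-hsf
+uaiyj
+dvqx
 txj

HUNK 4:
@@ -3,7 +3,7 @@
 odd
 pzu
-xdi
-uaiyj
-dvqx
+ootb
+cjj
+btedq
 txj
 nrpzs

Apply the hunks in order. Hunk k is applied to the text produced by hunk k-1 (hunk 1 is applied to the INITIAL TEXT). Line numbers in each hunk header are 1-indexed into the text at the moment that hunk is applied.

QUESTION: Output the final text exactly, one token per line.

Hunk 1: at line 8 remove [pnnb,znh,fgw] add [hcbsg,nebnt] -> 13 lines: sfxj melln odd pzu xdi kggr oaapy nrpzs nezq hcbsg nebnt egj mufy
Hunk 2: at line 6 remove [oaapy] add [hsf,txj] -> 14 lines: sfxj melln odd pzu xdi kggr hsf txj nrpzs nezq hcbsg nebnt egj mufy
Hunk 3: at line 5 remove [kggr,hsf] add [uaiyj,dvqx] -> 14 lines: sfxj melln odd pzu xdi uaiyj dvqx txj nrpzs nezq hcbsg nebnt egj mufy
Hunk 4: at line 3 remove [xdi,uaiyj,dvqx] add [ootb,cjj,btedq] -> 14 lines: sfxj melln odd pzu ootb cjj btedq txj nrpzs nezq hcbsg nebnt egj mufy

Answer: sfxj
melln
odd
pzu
ootb
cjj
btedq
txj
nrpzs
nezq
hcbsg
nebnt
egj
mufy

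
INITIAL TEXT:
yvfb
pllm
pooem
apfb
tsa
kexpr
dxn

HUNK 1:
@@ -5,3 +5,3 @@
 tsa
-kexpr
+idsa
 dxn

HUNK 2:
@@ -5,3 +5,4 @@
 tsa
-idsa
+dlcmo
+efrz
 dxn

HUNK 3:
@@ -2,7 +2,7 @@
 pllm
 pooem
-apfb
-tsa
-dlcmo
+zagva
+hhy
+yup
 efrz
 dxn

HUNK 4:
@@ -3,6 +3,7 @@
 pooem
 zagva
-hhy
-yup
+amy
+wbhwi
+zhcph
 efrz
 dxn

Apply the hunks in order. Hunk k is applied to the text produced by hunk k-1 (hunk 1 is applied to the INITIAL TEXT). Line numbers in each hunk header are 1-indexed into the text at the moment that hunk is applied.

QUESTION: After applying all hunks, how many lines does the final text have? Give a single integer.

Answer: 9

Derivation:
Hunk 1: at line 5 remove [kexpr] add [idsa] -> 7 lines: yvfb pllm pooem apfb tsa idsa dxn
Hunk 2: at line 5 remove [idsa] add [dlcmo,efrz] -> 8 lines: yvfb pllm pooem apfb tsa dlcmo efrz dxn
Hunk 3: at line 2 remove [apfb,tsa,dlcmo] add [zagva,hhy,yup] -> 8 lines: yvfb pllm pooem zagva hhy yup efrz dxn
Hunk 4: at line 3 remove [hhy,yup] add [amy,wbhwi,zhcph] -> 9 lines: yvfb pllm pooem zagva amy wbhwi zhcph efrz dxn
Final line count: 9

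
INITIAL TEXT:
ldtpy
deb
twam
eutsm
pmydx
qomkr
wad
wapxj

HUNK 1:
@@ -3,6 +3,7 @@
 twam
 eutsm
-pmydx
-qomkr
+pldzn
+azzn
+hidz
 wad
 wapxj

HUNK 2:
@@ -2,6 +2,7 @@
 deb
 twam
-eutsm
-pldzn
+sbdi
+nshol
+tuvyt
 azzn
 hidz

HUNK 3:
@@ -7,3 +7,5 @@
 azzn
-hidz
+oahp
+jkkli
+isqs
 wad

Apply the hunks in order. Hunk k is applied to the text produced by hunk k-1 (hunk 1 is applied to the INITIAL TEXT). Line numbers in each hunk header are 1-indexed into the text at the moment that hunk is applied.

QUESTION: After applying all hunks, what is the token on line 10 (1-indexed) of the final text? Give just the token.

Hunk 1: at line 3 remove [pmydx,qomkr] add [pldzn,azzn,hidz] -> 9 lines: ldtpy deb twam eutsm pldzn azzn hidz wad wapxj
Hunk 2: at line 2 remove [eutsm,pldzn] add [sbdi,nshol,tuvyt] -> 10 lines: ldtpy deb twam sbdi nshol tuvyt azzn hidz wad wapxj
Hunk 3: at line 7 remove [hidz] add [oahp,jkkli,isqs] -> 12 lines: ldtpy deb twam sbdi nshol tuvyt azzn oahp jkkli isqs wad wapxj
Final line 10: isqs

Answer: isqs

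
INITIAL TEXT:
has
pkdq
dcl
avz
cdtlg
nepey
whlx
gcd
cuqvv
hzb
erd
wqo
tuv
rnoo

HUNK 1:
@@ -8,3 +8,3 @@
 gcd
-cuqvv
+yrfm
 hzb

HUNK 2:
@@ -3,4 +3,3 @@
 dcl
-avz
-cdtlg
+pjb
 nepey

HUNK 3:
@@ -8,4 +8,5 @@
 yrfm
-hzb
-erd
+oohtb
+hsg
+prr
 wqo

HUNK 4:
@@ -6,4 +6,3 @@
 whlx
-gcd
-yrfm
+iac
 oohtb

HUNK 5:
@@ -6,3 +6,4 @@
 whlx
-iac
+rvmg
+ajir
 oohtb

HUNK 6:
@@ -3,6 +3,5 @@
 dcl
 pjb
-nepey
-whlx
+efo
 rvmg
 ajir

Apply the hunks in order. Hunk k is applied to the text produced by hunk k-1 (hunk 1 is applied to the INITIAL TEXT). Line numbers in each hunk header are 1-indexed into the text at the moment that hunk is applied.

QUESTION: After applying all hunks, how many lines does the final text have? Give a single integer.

Hunk 1: at line 8 remove [cuqvv] add [yrfm] -> 14 lines: has pkdq dcl avz cdtlg nepey whlx gcd yrfm hzb erd wqo tuv rnoo
Hunk 2: at line 3 remove [avz,cdtlg] add [pjb] -> 13 lines: has pkdq dcl pjb nepey whlx gcd yrfm hzb erd wqo tuv rnoo
Hunk 3: at line 8 remove [hzb,erd] add [oohtb,hsg,prr] -> 14 lines: has pkdq dcl pjb nepey whlx gcd yrfm oohtb hsg prr wqo tuv rnoo
Hunk 4: at line 6 remove [gcd,yrfm] add [iac] -> 13 lines: has pkdq dcl pjb nepey whlx iac oohtb hsg prr wqo tuv rnoo
Hunk 5: at line 6 remove [iac] add [rvmg,ajir] -> 14 lines: has pkdq dcl pjb nepey whlx rvmg ajir oohtb hsg prr wqo tuv rnoo
Hunk 6: at line 3 remove [nepey,whlx] add [efo] -> 13 lines: has pkdq dcl pjb efo rvmg ajir oohtb hsg prr wqo tuv rnoo
Final line count: 13

Answer: 13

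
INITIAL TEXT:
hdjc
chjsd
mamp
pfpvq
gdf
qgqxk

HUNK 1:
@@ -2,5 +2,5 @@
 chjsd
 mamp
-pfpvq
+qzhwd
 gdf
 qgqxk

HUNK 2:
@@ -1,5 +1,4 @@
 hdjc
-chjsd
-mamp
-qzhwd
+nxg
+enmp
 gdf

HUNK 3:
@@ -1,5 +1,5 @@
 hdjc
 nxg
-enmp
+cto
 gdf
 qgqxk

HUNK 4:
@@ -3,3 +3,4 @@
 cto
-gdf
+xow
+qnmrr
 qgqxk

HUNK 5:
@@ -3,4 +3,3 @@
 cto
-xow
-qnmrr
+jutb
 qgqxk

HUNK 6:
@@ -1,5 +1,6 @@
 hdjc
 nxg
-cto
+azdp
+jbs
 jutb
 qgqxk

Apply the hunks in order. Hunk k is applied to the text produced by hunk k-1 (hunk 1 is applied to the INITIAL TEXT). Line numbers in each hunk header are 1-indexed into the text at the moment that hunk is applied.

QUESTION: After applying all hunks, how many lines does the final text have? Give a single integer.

Answer: 6

Derivation:
Hunk 1: at line 2 remove [pfpvq] add [qzhwd] -> 6 lines: hdjc chjsd mamp qzhwd gdf qgqxk
Hunk 2: at line 1 remove [chjsd,mamp,qzhwd] add [nxg,enmp] -> 5 lines: hdjc nxg enmp gdf qgqxk
Hunk 3: at line 1 remove [enmp] add [cto] -> 5 lines: hdjc nxg cto gdf qgqxk
Hunk 4: at line 3 remove [gdf] add [xow,qnmrr] -> 6 lines: hdjc nxg cto xow qnmrr qgqxk
Hunk 5: at line 3 remove [xow,qnmrr] add [jutb] -> 5 lines: hdjc nxg cto jutb qgqxk
Hunk 6: at line 1 remove [cto] add [azdp,jbs] -> 6 lines: hdjc nxg azdp jbs jutb qgqxk
Final line count: 6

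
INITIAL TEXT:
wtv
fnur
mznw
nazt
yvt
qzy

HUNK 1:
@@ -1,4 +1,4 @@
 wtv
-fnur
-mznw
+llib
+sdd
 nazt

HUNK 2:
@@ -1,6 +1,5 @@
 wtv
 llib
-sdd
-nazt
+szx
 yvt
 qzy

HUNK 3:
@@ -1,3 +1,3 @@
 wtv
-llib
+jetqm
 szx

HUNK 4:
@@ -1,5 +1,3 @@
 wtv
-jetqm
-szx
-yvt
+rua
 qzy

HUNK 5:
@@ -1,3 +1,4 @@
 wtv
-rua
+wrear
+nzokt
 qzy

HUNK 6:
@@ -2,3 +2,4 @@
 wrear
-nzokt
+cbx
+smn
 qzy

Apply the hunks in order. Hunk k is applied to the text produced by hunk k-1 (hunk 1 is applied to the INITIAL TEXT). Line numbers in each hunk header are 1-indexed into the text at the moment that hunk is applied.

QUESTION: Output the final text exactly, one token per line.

Answer: wtv
wrear
cbx
smn
qzy

Derivation:
Hunk 1: at line 1 remove [fnur,mznw] add [llib,sdd] -> 6 lines: wtv llib sdd nazt yvt qzy
Hunk 2: at line 1 remove [sdd,nazt] add [szx] -> 5 lines: wtv llib szx yvt qzy
Hunk 3: at line 1 remove [llib] add [jetqm] -> 5 lines: wtv jetqm szx yvt qzy
Hunk 4: at line 1 remove [jetqm,szx,yvt] add [rua] -> 3 lines: wtv rua qzy
Hunk 5: at line 1 remove [rua] add [wrear,nzokt] -> 4 lines: wtv wrear nzokt qzy
Hunk 6: at line 2 remove [nzokt] add [cbx,smn] -> 5 lines: wtv wrear cbx smn qzy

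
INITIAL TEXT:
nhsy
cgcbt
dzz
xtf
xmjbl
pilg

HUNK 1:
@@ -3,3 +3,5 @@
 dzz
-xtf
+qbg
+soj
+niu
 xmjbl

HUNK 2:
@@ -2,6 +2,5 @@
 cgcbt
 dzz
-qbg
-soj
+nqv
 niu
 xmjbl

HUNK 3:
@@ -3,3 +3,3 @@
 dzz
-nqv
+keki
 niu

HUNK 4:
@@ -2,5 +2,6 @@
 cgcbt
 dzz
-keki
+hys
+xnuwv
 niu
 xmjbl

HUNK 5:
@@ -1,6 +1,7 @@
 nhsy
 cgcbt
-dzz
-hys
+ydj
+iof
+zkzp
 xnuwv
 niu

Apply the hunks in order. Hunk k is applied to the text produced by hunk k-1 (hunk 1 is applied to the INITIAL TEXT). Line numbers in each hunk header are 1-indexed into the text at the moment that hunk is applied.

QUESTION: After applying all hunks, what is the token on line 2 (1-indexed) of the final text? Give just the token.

Hunk 1: at line 3 remove [xtf] add [qbg,soj,niu] -> 8 lines: nhsy cgcbt dzz qbg soj niu xmjbl pilg
Hunk 2: at line 2 remove [qbg,soj] add [nqv] -> 7 lines: nhsy cgcbt dzz nqv niu xmjbl pilg
Hunk 3: at line 3 remove [nqv] add [keki] -> 7 lines: nhsy cgcbt dzz keki niu xmjbl pilg
Hunk 4: at line 2 remove [keki] add [hys,xnuwv] -> 8 lines: nhsy cgcbt dzz hys xnuwv niu xmjbl pilg
Hunk 5: at line 1 remove [dzz,hys] add [ydj,iof,zkzp] -> 9 lines: nhsy cgcbt ydj iof zkzp xnuwv niu xmjbl pilg
Final line 2: cgcbt

Answer: cgcbt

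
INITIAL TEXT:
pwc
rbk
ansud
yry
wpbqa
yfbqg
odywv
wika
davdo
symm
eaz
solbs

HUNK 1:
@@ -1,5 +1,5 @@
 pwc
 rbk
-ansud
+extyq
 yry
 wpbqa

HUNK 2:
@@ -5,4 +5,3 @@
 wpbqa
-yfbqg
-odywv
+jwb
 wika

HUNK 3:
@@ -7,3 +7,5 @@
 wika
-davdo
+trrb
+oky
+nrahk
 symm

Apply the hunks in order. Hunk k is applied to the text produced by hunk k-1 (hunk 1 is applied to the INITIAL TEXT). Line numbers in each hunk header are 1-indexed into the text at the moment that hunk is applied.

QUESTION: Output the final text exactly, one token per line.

Hunk 1: at line 1 remove [ansud] add [extyq] -> 12 lines: pwc rbk extyq yry wpbqa yfbqg odywv wika davdo symm eaz solbs
Hunk 2: at line 5 remove [yfbqg,odywv] add [jwb] -> 11 lines: pwc rbk extyq yry wpbqa jwb wika davdo symm eaz solbs
Hunk 3: at line 7 remove [davdo] add [trrb,oky,nrahk] -> 13 lines: pwc rbk extyq yry wpbqa jwb wika trrb oky nrahk symm eaz solbs

Answer: pwc
rbk
extyq
yry
wpbqa
jwb
wika
trrb
oky
nrahk
symm
eaz
solbs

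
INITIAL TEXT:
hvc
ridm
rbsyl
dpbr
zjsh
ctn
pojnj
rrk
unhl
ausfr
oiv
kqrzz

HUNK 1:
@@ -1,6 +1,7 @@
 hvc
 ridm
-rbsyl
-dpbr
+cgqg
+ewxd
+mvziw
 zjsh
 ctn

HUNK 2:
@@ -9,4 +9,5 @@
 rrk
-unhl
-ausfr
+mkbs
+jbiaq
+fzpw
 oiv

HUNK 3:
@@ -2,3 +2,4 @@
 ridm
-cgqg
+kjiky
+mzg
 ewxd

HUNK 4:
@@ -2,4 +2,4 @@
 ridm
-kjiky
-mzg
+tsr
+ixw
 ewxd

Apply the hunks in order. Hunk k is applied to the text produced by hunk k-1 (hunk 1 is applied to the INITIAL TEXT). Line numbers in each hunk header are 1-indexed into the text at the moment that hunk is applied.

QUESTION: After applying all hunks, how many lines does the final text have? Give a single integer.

Answer: 15

Derivation:
Hunk 1: at line 1 remove [rbsyl,dpbr] add [cgqg,ewxd,mvziw] -> 13 lines: hvc ridm cgqg ewxd mvziw zjsh ctn pojnj rrk unhl ausfr oiv kqrzz
Hunk 2: at line 9 remove [unhl,ausfr] add [mkbs,jbiaq,fzpw] -> 14 lines: hvc ridm cgqg ewxd mvziw zjsh ctn pojnj rrk mkbs jbiaq fzpw oiv kqrzz
Hunk 3: at line 2 remove [cgqg] add [kjiky,mzg] -> 15 lines: hvc ridm kjiky mzg ewxd mvziw zjsh ctn pojnj rrk mkbs jbiaq fzpw oiv kqrzz
Hunk 4: at line 2 remove [kjiky,mzg] add [tsr,ixw] -> 15 lines: hvc ridm tsr ixw ewxd mvziw zjsh ctn pojnj rrk mkbs jbiaq fzpw oiv kqrzz
Final line count: 15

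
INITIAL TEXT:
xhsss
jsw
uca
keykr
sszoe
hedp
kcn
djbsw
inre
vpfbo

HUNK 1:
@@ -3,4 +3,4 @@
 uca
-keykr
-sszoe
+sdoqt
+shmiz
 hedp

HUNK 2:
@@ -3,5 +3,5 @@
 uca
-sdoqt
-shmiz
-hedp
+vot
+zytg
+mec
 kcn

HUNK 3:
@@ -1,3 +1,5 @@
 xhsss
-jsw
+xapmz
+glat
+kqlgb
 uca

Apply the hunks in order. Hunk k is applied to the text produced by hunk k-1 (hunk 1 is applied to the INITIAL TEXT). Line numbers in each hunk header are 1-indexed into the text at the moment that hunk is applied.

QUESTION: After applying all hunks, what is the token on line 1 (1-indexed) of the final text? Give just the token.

Hunk 1: at line 3 remove [keykr,sszoe] add [sdoqt,shmiz] -> 10 lines: xhsss jsw uca sdoqt shmiz hedp kcn djbsw inre vpfbo
Hunk 2: at line 3 remove [sdoqt,shmiz,hedp] add [vot,zytg,mec] -> 10 lines: xhsss jsw uca vot zytg mec kcn djbsw inre vpfbo
Hunk 3: at line 1 remove [jsw] add [xapmz,glat,kqlgb] -> 12 lines: xhsss xapmz glat kqlgb uca vot zytg mec kcn djbsw inre vpfbo
Final line 1: xhsss

Answer: xhsss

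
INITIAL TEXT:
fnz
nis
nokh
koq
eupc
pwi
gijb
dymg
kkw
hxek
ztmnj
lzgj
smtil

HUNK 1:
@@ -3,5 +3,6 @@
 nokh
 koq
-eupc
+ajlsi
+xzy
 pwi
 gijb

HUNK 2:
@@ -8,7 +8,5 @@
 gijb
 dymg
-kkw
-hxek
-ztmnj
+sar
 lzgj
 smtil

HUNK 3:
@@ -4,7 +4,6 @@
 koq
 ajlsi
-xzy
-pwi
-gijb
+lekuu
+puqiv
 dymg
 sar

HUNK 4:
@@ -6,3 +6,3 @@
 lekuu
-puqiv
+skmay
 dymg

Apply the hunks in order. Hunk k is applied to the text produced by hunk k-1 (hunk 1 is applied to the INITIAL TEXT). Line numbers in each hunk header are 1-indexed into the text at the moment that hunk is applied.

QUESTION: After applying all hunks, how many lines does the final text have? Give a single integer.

Answer: 11

Derivation:
Hunk 1: at line 3 remove [eupc] add [ajlsi,xzy] -> 14 lines: fnz nis nokh koq ajlsi xzy pwi gijb dymg kkw hxek ztmnj lzgj smtil
Hunk 2: at line 8 remove [kkw,hxek,ztmnj] add [sar] -> 12 lines: fnz nis nokh koq ajlsi xzy pwi gijb dymg sar lzgj smtil
Hunk 3: at line 4 remove [xzy,pwi,gijb] add [lekuu,puqiv] -> 11 lines: fnz nis nokh koq ajlsi lekuu puqiv dymg sar lzgj smtil
Hunk 4: at line 6 remove [puqiv] add [skmay] -> 11 lines: fnz nis nokh koq ajlsi lekuu skmay dymg sar lzgj smtil
Final line count: 11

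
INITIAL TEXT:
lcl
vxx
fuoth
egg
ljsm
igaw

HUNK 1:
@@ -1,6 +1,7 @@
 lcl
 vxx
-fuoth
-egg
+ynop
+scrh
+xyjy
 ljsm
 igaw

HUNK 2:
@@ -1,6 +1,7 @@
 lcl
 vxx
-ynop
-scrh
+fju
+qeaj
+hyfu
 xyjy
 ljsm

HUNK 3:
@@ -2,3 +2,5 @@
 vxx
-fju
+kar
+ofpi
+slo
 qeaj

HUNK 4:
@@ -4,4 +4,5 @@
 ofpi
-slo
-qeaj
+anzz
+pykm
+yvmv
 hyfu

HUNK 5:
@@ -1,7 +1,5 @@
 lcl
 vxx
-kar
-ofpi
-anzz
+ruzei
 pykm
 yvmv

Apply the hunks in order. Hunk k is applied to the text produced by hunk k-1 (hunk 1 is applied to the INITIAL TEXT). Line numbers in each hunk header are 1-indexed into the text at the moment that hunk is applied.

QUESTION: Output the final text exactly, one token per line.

Answer: lcl
vxx
ruzei
pykm
yvmv
hyfu
xyjy
ljsm
igaw

Derivation:
Hunk 1: at line 1 remove [fuoth,egg] add [ynop,scrh,xyjy] -> 7 lines: lcl vxx ynop scrh xyjy ljsm igaw
Hunk 2: at line 1 remove [ynop,scrh] add [fju,qeaj,hyfu] -> 8 lines: lcl vxx fju qeaj hyfu xyjy ljsm igaw
Hunk 3: at line 2 remove [fju] add [kar,ofpi,slo] -> 10 lines: lcl vxx kar ofpi slo qeaj hyfu xyjy ljsm igaw
Hunk 4: at line 4 remove [slo,qeaj] add [anzz,pykm,yvmv] -> 11 lines: lcl vxx kar ofpi anzz pykm yvmv hyfu xyjy ljsm igaw
Hunk 5: at line 1 remove [kar,ofpi,anzz] add [ruzei] -> 9 lines: lcl vxx ruzei pykm yvmv hyfu xyjy ljsm igaw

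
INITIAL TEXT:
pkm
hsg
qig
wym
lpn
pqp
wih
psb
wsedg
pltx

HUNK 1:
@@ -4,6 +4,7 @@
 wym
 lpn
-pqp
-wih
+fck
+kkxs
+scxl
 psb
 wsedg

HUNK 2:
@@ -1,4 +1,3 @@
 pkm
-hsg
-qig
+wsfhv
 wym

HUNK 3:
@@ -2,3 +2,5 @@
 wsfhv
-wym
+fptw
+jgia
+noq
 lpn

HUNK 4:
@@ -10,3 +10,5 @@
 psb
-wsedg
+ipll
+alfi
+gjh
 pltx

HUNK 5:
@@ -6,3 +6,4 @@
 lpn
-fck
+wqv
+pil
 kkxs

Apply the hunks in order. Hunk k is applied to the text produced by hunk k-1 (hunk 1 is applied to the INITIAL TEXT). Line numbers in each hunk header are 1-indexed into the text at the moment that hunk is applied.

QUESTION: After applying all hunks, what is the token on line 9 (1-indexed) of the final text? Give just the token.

Answer: kkxs

Derivation:
Hunk 1: at line 4 remove [pqp,wih] add [fck,kkxs,scxl] -> 11 lines: pkm hsg qig wym lpn fck kkxs scxl psb wsedg pltx
Hunk 2: at line 1 remove [hsg,qig] add [wsfhv] -> 10 lines: pkm wsfhv wym lpn fck kkxs scxl psb wsedg pltx
Hunk 3: at line 2 remove [wym] add [fptw,jgia,noq] -> 12 lines: pkm wsfhv fptw jgia noq lpn fck kkxs scxl psb wsedg pltx
Hunk 4: at line 10 remove [wsedg] add [ipll,alfi,gjh] -> 14 lines: pkm wsfhv fptw jgia noq lpn fck kkxs scxl psb ipll alfi gjh pltx
Hunk 5: at line 6 remove [fck] add [wqv,pil] -> 15 lines: pkm wsfhv fptw jgia noq lpn wqv pil kkxs scxl psb ipll alfi gjh pltx
Final line 9: kkxs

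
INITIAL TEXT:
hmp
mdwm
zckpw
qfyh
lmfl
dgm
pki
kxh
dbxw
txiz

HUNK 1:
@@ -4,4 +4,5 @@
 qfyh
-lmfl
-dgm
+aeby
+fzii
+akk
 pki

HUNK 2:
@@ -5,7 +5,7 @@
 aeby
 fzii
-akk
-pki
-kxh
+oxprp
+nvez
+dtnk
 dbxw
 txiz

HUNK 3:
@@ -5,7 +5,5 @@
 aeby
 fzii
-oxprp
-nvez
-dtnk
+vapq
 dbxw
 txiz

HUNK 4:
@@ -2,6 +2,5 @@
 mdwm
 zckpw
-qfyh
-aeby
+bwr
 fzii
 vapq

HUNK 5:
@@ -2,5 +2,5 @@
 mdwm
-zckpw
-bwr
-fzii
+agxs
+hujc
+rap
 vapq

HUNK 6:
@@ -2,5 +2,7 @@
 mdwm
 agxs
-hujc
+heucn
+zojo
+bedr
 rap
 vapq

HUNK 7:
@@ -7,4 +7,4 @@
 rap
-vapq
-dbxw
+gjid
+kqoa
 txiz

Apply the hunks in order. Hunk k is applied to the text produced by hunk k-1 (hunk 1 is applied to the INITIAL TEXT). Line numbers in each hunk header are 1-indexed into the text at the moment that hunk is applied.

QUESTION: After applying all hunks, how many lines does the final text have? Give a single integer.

Hunk 1: at line 4 remove [lmfl,dgm] add [aeby,fzii,akk] -> 11 lines: hmp mdwm zckpw qfyh aeby fzii akk pki kxh dbxw txiz
Hunk 2: at line 5 remove [akk,pki,kxh] add [oxprp,nvez,dtnk] -> 11 lines: hmp mdwm zckpw qfyh aeby fzii oxprp nvez dtnk dbxw txiz
Hunk 3: at line 5 remove [oxprp,nvez,dtnk] add [vapq] -> 9 lines: hmp mdwm zckpw qfyh aeby fzii vapq dbxw txiz
Hunk 4: at line 2 remove [qfyh,aeby] add [bwr] -> 8 lines: hmp mdwm zckpw bwr fzii vapq dbxw txiz
Hunk 5: at line 2 remove [zckpw,bwr,fzii] add [agxs,hujc,rap] -> 8 lines: hmp mdwm agxs hujc rap vapq dbxw txiz
Hunk 6: at line 2 remove [hujc] add [heucn,zojo,bedr] -> 10 lines: hmp mdwm agxs heucn zojo bedr rap vapq dbxw txiz
Hunk 7: at line 7 remove [vapq,dbxw] add [gjid,kqoa] -> 10 lines: hmp mdwm agxs heucn zojo bedr rap gjid kqoa txiz
Final line count: 10

Answer: 10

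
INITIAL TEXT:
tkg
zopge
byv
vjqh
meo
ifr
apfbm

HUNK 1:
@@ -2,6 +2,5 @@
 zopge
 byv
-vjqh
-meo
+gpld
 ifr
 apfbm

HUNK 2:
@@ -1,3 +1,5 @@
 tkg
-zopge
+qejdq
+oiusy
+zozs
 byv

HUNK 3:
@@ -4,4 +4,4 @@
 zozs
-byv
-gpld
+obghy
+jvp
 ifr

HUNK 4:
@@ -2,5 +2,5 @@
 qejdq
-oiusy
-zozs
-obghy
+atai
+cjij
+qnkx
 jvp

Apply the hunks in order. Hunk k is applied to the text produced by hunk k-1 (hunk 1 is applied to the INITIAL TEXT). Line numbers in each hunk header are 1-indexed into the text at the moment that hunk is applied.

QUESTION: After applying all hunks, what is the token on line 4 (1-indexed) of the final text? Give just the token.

Hunk 1: at line 2 remove [vjqh,meo] add [gpld] -> 6 lines: tkg zopge byv gpld ifr apfbm
Hunk 2: at line 1 remove [zopge] add [qejdq,oiusy,zozs] -> 8 lines: tkg qejdq oiusy zozs byv gpld ifr apfbm
Hunk 3: at line 4 remove [byv,gpld] add [obghy,jvp] -> 8 lines: tkg qejdq oiusy zozs obghy jvp ifr apfbm
Hunk 4: at line 2 remove [oiusy,zozs,obghy] add [atai,cjij,qnkx] -> 8 lines: tkg qejdq atai cjij qnkx jvp ifr apfbm
Final line 4: cjij

Answer: cjij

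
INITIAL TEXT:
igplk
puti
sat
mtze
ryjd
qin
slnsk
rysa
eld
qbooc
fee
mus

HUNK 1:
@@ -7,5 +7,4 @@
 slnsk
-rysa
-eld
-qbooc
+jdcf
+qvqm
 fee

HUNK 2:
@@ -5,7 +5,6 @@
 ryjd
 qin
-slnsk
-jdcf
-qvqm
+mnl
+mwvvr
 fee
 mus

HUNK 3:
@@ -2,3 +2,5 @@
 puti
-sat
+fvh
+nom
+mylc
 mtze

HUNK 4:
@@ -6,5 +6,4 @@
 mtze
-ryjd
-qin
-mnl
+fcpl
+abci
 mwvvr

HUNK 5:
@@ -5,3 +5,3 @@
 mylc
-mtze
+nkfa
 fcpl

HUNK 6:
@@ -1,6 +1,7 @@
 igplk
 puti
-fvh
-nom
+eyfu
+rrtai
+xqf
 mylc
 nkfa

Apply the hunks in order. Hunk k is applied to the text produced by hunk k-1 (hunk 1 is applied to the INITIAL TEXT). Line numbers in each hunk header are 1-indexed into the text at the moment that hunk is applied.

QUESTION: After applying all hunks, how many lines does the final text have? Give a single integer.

Answer: 12

Derivation:
Hunk 1: at line 7 remove [rysa,eld,qbooc] add [jdcf,qvqm] -> 11 lines: igplk puti sat mtze ryjd qin slnsk jdcf qvqm fee mus
Hunk 2: at line 5 remove [slnsk,jdcf,qvqm] add [mnl,mwvvr] -> 10 lines: igplk puti sat mtze ryjd qin mnl mwvvr fee mus
Hunk 3: at line 2 remove [sat] add [fvh,nom,mylc] -> 12 lines: igplk puti fvh nom mylc mtze ryjd qin mnl mwvvr fee mus
Hunk 4: at line 6 remove [ryjd,qin,mnl] add [fcpl,abci] -> 11 lines: igplk puti fvh nom mylc mtze fcpl abci mwvvr fee mus
Hunk 5: at line 5 remove [mtze] add [nkfa] -> 11 lines: igplk puti fvh nom mylc nkfa fcpl abci mwvvr fee mus
Hunk 6: at line 1 remove [fvh,nom] add [eyfu,rrtai,xqf] -> 12 lines: igplk puti eyfu rrtai xqf mylc nkfa fcpl abci mwvvr fee mus
Final line count: 12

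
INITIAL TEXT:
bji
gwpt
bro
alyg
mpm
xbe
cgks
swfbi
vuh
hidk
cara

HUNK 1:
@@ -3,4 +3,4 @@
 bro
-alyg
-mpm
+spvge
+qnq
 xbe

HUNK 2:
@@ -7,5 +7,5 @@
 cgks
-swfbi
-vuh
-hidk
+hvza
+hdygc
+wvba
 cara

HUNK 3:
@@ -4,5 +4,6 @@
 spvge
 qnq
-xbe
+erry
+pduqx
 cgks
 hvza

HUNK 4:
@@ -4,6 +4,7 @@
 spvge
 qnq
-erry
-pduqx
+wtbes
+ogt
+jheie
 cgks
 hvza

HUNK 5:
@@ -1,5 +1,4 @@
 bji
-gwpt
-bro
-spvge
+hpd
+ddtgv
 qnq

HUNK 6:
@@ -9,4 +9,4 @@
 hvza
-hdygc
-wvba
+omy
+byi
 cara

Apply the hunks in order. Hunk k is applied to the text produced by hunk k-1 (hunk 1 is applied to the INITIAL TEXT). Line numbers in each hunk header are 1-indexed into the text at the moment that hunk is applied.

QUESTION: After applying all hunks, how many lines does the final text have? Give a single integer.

Hunk 1: at line 3 remove [alyg,mpm] add [spvge,qnq] -> 11 lines: bji gwpt bro spvge qnq xbe cgks swfbi vuh hidk cara
Hunk 2: at line 7 remove [swfbi,vuh,hidk] add [hvza,hdygc,wvba] -> 11 lines: bji gwpt bro spvge qnq xbe cgks hvza hdygc wvba cara
Hunk 3: at line 4 remove [xbe] add [erry,pduqx] -> 12 lines: bji gwpt bro spvge qnq erry pduqx cgks hvza hdygc wvba cara
Hunk 4: at line 4 remove [erry,pduqx] add [wtbes,ogt,jheie] -> 13 lines: bji gwpt bro spvge qnq wtbes ogt jheie cgks hvza hdygc wvba cara
Hunk 5: at line 1 remove [gwpt,bro,spvge] add [hpd,ddtgv] -> 12 lines: bji hpd ddtgv qnq wtbes ogt jheie cgks hvza hdygc wvba cara
Hunk 6: at line 9 remove [hdygc,wvba] add [omy,byi] -> 12 lines: bji hpd ddtgv qnq wtbes ogt jheie cgks hvza omy byi cara
Final line count: 12

Answer: 12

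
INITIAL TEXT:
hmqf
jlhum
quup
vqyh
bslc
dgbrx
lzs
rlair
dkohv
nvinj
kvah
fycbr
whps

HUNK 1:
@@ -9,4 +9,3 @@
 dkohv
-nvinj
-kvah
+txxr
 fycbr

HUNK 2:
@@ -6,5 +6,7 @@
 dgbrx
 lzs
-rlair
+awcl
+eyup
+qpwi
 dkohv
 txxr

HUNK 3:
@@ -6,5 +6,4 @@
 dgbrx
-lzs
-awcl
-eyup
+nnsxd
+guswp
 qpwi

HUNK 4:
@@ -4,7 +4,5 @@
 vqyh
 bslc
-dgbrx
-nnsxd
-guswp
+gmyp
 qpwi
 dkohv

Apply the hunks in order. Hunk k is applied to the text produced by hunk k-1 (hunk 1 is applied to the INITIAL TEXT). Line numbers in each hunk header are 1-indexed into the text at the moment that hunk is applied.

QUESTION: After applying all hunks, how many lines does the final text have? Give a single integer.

Hunk 1: at line 9 remove [nvinj,kvah] add [txxr] -> 12 lines: hmqf jlhum quup vqyh bslc dgbrx lzs rlair dkohv txxr fycbr whps
Hunk 2: at line 6 remove [rlair] add [awcl,eyup,qpwi] -> 14 lines: hmqf jlhum quup vqyh bslc dgbrx lzs awcl eyup qpwi dkohv txxr fycbr whps
Hunk 3: at line 6 remove [lzs,awcl,eyup] add [nnsxd,guswp] -> 13 lines: hmqf jlhum quup vqyh bslc dgbrx nnsxd guswp qpwi dkohv txxr fycbr whps
Hunk 4: at line 4 remove [dgbrx,nnsxd,guswp] add [gmyp] -> 11 lines: hmqf jlhum quup vqyh bslc gmyp qpwi dkohv txxr fycbr whps
Final line count: 11

Answer: 11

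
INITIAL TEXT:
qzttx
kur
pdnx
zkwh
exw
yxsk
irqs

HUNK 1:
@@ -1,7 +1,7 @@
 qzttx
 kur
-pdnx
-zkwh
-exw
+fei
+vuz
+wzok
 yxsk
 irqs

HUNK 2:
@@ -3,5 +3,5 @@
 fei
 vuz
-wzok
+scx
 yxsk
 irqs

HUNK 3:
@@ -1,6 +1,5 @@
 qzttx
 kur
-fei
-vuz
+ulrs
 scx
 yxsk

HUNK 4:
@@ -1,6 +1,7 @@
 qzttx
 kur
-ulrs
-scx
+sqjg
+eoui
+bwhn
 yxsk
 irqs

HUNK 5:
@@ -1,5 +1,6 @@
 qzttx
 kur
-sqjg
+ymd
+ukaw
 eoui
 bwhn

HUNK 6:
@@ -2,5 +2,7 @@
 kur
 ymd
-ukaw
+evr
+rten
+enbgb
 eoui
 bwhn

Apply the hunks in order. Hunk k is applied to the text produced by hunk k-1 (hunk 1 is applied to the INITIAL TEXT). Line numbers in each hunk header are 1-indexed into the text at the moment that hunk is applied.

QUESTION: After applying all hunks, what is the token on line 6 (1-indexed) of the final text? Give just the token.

Hunk 1: at line 1 remove [pdnx,zkwh,exw] add [fei,vuz,wzok] -> 7 lines: qzttx kur fei vuz wzok yxsk irqs
Hunk 2: at line 3 remove [wzok] add [scx] -> 7 lines: qzttx kur fei vuz scx yxsk irqs
Hunk 3: at line 1 remove [fei,vuz] add [ulrs] -> 6 lines: qzttx kur ulrs scx yxsk irqs
Hunk 4: at line 1 remove [ulrs,scx] add [sqjg,eoui,bwhn] -> 7 lines: qzttx kur sqjg eoui bwhn yxsk irqs
Hunk 5: at line 1 remove [sqjg] add [ymd,ukaw] -> 8 lines: qzttx kur ymd ukaw eoui bwhn yxsk irqs
Hunk 6: at line 2 remove [ukaw] add [evr,rten,enbgb] -> 10 lines: qzttx kur ymd evr rten enbgb eoui bwhn yxsk irqs
Final line 6: enbgb

Answer: enbgb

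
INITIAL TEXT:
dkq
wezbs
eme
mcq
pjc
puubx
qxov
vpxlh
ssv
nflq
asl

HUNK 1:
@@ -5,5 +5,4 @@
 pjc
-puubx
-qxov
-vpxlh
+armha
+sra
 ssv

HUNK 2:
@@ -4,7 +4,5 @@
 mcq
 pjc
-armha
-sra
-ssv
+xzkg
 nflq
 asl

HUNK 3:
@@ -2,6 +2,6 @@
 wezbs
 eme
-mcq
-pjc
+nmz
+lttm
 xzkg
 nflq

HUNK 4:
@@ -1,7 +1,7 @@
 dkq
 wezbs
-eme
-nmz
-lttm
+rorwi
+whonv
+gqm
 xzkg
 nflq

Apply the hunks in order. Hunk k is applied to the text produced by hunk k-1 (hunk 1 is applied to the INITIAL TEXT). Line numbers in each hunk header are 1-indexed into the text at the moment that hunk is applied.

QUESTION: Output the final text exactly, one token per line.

Hunk 1: at line 5 remove [puubx,qxov,vpxlh] add [armha,sra] -> 10 lines: dkq wezbs eme mcq pjc armha sra ssv nflq asl
Hunk 2: at line 4 remove [armha,sra,ssv] add [xzkg] -> 8 lines: dkq wezbs eme mcq pjc xzkg nflq asl
Hunk 3: at line 2 remove [mcq,pjc] add [nmz,lttm] -> 8 lines: dkq wezbs eme nmz lttm xzkg nflq asl
Hunk 4: at line 1 remove [eme,nmz,lttm] add [rorwi,whonv,gqm] -> 8 lines: dkq wezbs rorwi whonv gqm xzkg nflq asl

Answer: dkq
wezbs
rorwi
whonv
gqm
xzkg
nflq
asl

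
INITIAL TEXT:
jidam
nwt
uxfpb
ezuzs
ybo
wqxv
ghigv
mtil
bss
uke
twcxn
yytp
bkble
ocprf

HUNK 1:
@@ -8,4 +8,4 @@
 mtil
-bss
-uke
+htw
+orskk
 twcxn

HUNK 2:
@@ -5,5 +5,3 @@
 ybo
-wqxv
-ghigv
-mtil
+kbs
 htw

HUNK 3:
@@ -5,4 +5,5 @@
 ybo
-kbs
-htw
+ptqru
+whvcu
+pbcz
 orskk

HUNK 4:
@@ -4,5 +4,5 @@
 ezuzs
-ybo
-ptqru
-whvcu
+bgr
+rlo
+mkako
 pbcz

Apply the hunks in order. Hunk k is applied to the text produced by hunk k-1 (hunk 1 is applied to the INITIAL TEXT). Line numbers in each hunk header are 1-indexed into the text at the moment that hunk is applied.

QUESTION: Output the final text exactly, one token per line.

Answer: jidam
nwt
uxfpb
ezuzs
bgr
rlo
mkako
pbcz
orskk
twcxn
yytp
bkble
ocprf

Derivation:
Hunk 1: at line 8 remove [bss,uke] add [htw,orskk] -> 14 lines: jidam nwt uxfpb ezuzs ybo wqxv ghigv mtil htw orskk twcxn yytp bkble ocprf
Hunk 2: at line 5 remove [wqxv,ghigv,mtil] add [kbs] -> 12 lines: jidam nwt uxfpb ezuzs ybo kbs htw orskk twcxn yytp bkble ocprf
Hunk 3: at line 5 remove [kbs,htw] add [ptqru,whvcu,pbcz] -> 13 lines: jidam nwt uxfpb ezuzs ybo ptqru whvcu pbcz orskk twcxn yytp bkble ocprf
Hunk 4: at line 4 remove [ybo,ptqru,whvcu] add [bgr,rlo,mkako] -> 13 lines: jidam nwt uxfpb ezuzs bgr rlo mkako pbcz orskk twcxn yytp bkble ocprf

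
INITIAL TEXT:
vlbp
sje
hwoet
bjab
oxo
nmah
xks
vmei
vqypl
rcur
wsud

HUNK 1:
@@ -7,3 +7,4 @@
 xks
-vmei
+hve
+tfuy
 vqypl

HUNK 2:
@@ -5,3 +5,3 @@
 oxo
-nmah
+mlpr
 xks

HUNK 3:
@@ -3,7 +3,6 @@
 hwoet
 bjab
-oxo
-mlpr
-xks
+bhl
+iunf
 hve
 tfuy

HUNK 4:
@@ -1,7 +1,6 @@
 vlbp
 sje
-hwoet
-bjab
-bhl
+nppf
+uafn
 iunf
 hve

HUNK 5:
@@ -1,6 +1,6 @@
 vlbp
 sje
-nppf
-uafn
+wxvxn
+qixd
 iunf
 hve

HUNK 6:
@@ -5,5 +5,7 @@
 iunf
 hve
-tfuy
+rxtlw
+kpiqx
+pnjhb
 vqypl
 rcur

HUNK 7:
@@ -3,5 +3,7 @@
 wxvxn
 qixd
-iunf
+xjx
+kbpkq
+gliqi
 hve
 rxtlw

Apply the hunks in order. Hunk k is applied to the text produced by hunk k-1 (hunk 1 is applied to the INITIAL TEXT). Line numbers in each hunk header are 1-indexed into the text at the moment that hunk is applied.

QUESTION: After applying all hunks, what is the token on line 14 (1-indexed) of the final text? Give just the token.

Hunk 1: at line 7 remove [vmei] add [hve,tfuy] -> 12 lines: vlbp sje hwoet bjab oxo nmah xks hve tfuy vqypl rcur wsud
Hunk 2: at line 5 remove [nmah] add [mlpr] -> 12 lines: vlbp sje hwoet bjab oxo mlpr xks hve tfuy vqypl rcur wsud
Hunk 3: at line 3 remove [oxo,mlpr,xks] add [bhl,iunf] -> 11 lines: vlbp sje hwoet bjab bhl iunf hve tfuy vqypl rcur wsud
Hunk 4: at line 1 remove [hwoet,bjab,bhl] add [nppf,uafn] -> 10 lines: vlbp sje nppf uafn iunf hve tfuy vqypl rcur wsud
Hunk 5: at line 1 remove [nppf,uafn] add [wxvxn,qixd] -> 10 lines: vlbp sje wxvxn qixd iunf hve tfuy vqypl rcur wsud
Hunk 6: at line 5 remove [tfuy] add [rxtlw,kpiqx,pnjhb] -> 12 lines: vlbp sje wxvxn qixd iunf hve rxtlw kpiqx pnjhb vqypl rcur wsud
Hunk 7: at line 3 remove [iunf] add [xjx,kbpkq,gliqi] -> 14 lines: vlbp sje wxvxn qixd xjx kbpkq gliqi hve rxtlw kpiqx pnjhb vqypl rcur wsud
Final line 14: wsud

Answer: wsud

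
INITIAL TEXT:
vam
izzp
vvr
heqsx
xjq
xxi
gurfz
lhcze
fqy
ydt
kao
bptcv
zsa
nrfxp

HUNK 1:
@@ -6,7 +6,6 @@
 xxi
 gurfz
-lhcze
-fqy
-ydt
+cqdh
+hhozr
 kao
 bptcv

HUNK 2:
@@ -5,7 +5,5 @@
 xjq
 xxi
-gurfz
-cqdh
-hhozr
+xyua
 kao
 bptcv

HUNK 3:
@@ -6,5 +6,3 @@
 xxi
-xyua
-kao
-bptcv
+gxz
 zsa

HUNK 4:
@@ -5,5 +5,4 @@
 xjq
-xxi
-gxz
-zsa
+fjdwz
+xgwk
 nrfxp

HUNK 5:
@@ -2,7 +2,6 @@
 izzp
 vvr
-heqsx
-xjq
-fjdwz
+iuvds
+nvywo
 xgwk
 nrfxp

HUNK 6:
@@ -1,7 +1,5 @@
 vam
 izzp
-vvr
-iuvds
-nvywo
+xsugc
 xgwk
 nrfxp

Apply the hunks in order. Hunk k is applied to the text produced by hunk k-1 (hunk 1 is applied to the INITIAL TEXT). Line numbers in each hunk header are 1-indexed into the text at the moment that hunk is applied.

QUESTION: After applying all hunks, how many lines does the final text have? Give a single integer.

Answer: 5

Derivation:
Hunk 1: at line 6 remove [lhcze,fqy,ydt] add [cqdh,hhozr] -> 13 lines: vam izzp vvr heqsx xjq xxi gurfz cqdh hhozr kao bptcv zsa nrfxp
Hunk 2: at line 5 remove [gurfz,cqdh,hhozr] add [xyua] -> 11 lines: vam izzp vvr heqsx xjq xxi xyua kao bptcv zsa nrfxp
Hunk 3: at line 6 remove [xyua,kao,bptcv] add [gxz] -> 9 lines: vam izzp vvr heqsx xjq xxi gxz zsa nrfxp
Hunk 4: at line 5 remove [xxi,gxz,zsa] add [fjdwz,xgwk] -> 8 lines: vam izzp vvr heqsx xjq fjdwz xgwk nrfxp
Hunk 5: at line 2 remove [heqsx,xjq,fjdwz] add [iuvds,nvywo] -> 7 lines: vam izzp vvr iuvds nvywo xgwk nrfxp
Hunk 6: at line 1 remove [vvr,iuvds,nvywo] add [xsugc] -> 5 lines: vam izzp xsugc xgwk nrfxp
Final line count: 5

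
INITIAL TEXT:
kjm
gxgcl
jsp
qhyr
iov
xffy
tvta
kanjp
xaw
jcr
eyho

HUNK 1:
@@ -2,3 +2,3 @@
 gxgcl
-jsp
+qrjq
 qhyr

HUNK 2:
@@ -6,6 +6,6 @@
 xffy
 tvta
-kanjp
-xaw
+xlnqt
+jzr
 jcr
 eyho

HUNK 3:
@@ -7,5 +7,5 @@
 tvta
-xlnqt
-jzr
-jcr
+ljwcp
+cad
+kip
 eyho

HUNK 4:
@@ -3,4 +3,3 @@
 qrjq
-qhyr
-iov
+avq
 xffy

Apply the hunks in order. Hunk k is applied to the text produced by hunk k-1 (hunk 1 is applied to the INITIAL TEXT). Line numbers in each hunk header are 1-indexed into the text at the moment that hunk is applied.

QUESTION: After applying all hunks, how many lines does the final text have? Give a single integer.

Hunk 1: at line 2 remove [jsp] add [qrjq] -> 11 lines: kjm gxgcl qrjq qhyr iov xffy tvta kanjp xaw jcr eyho
Hunk 2: at line 6 remove [kanjp,xaw] add [xlnqt,jzr] -> 11 lines: kjm gxgcl qrjq qhyr iov xffy tvta xlnqt jzr jcr eyho
Hunk 3: at line 7 remove [xlnqt,jzr,jcr] add [ljwcp,cad,kip] -> 11 lines: kjm gxgcl qrjq qhyr iov xffy tvta ljwcp cad kip eyho
Hunk 4: at line 3 remove [qhyr,iov] add [avq] -> 10 lines: kjm gxgcl qrjq avq xffy tvta ljwcp cad kip eyho
Final line count: 10

Answer: 10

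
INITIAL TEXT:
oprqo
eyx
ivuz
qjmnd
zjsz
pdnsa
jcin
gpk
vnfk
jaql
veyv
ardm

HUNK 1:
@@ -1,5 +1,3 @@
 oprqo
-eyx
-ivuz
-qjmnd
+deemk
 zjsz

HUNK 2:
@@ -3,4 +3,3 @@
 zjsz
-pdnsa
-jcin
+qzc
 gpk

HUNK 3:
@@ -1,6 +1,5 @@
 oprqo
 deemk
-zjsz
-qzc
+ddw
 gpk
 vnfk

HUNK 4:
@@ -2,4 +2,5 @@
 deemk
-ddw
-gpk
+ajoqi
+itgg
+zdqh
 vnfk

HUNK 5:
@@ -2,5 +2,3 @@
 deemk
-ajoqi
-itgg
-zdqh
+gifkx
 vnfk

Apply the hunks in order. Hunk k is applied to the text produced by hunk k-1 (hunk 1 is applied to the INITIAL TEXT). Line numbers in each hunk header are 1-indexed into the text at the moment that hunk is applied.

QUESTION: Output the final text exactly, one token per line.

Answer: oprqo
deemk
gifkx
vnfk
jaql
veyv
ardm

Derivation:
Hunk 1: at line 1 remove [eyx,ivuz,qjmnd] add [deemk] -> 10 lines: oprqo deemk zjsz pdnsa jcin gpk vnfk jaql veyv ardm
Hunk 2: at line 3 remove [pdnsa,jcin] add [qzc] -> 9 lines: oprqo deemk zjsz qzc gpk vnfk jaql veyv ardm
Hunk 3: at line 1 remove [zjsz,qzc] add [ddw] -> 8 lines: oprqo deemk ddw gpk vnfk jaql veyv ardm
Hunk 4: at line 2 remove [ddw,gpk] add [ajoqi,itgg,zdqh] -> 9 lines: oprqo deemk ajoqi itgg zdqh vnfk jaql veyv ardm
Hunk 5: at line 2 remove [ajoqi,itgg,zdqh] add [gifkx] -> 7 lines: oprqo deemk gifkx vnfk jaql veyv ardm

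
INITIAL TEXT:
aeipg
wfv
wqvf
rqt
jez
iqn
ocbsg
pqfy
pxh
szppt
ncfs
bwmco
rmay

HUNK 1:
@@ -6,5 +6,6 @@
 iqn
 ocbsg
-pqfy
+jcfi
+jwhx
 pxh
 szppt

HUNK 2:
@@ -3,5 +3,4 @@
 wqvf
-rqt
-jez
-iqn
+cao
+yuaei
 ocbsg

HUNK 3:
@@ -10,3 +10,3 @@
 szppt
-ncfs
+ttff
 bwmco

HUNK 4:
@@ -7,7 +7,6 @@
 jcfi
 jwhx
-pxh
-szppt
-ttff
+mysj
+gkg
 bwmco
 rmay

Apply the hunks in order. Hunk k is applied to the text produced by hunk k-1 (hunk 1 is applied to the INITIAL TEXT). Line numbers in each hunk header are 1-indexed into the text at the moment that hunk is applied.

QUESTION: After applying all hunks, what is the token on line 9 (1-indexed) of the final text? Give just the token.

Hunk 1: at line 6 remove [pqfy] add [jcfi,jwhx] -> 14 lines: aeipg wfv wqvf rqt jez iqn ocbsg jcfi jwhx pxh szppt ncfs bwmco rmay
Hunk 2: at line 3 remove [rqt,jez,iqn] add [cao,yuaei] -> 13 lines: aeipg wfv wqvf cao yuaei ocbsg jcfi jwhx pxh szppt ncfs bwmco rmay
Hunk 3: at line 10 remove [ncfs] add [ttff] -> 13 lines: aeipg wfv wqvf cao yuaei ocbsg jcfi jwhx pxh szppt ttff bwmco rmay
Hunk 4: at line 7 remove [pxh,szppt,ttff] add [mysj,gkg] -> 12 lines: aeipg wfv wqvf cao yuaei ocbsg jcfi jwhx mysj gkg bwmco rmay
Final line 9: mysj

Answer: mysj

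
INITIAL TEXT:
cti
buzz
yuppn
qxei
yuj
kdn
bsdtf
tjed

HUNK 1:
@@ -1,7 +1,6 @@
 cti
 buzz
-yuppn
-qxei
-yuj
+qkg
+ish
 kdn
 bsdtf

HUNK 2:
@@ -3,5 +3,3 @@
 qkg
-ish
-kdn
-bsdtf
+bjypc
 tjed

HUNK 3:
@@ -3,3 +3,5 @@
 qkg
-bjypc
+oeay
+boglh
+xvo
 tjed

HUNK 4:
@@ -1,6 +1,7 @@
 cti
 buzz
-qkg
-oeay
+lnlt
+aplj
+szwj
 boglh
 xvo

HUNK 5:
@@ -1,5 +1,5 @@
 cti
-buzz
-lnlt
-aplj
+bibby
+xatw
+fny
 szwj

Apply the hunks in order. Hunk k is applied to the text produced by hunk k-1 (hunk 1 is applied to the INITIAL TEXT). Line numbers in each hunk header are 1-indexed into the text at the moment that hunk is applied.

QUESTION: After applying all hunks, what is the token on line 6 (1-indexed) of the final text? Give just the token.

Answer: boglh

Derivation:
Hunk 1: at line 1 remove [yuppn,qxei,yuj] add [qkg,ish] -> 7 lines: cti buzz qkg ish kdn bsdtf tjed
Hunk 2: at line 3 remove [ish,kdn,bsdtf] add [bjypc] -> 5 lines: cti buzz qkg bjypc tjed
Hunk 3: at line 3 remove [bjypc] add [oeay,boglh,xvo] -> 7 lines: cti buzz qkg oeay boglh xvo tjed
Hunk 4: at line 1 remove [qkg,oeay] add [lnlt,aplj,szwj] -> 8 lines: cti buzz lnlt aplj szwj boglh xvo tjed
Hunk 5: at line 1 remove [buzz,lnlt,aplj] add [bibby,xatw,fny] -> 8 lines: cti bibby xatw fny szwj boglh xvo tjed
Final line 6: boglh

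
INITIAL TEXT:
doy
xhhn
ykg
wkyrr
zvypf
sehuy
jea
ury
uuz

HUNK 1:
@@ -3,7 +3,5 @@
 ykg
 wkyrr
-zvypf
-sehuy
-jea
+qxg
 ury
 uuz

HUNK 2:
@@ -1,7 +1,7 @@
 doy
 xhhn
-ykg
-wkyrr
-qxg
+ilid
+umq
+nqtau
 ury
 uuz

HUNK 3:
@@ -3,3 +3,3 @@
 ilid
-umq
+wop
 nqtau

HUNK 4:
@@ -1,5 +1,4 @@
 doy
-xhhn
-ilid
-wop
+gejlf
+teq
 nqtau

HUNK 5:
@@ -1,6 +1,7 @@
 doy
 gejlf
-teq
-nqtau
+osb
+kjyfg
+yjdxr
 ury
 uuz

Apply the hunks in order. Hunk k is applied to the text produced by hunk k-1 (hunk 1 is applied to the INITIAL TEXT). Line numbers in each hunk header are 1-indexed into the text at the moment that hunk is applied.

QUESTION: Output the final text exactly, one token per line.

Answer: doy
gejlf
osb
kjyfg
yjdxr
ury
uuz

Derivation:
Hunk 1: at line 3 remove [zvypf,sehuy,jea] add [qxg] -> 7 lines: doy xhhn ykg wkyrr qxg ury uuz
Hunk 2: at line 1 remove [ykg,wkyrr,qxg] add [ilid,umq,nqtau] -> 7 lines: doy xhhn ilid umq nqtau ury uuz
Hunk 3: at line 3 remove [umq] add [wop] -> 7 lines: doy xhhn ilid wop nqtau ury uuz
Hunk 4: at line 1 remove [xhhn,ilid,wop] add [gejlf,teq] -> 6 lines: doy gejlf teq nqtau ury uuz
Hunk 5: at line 1 remove [teq,nqtau] add [osb,kjyfg,yjdxr] -> 7 lines: doy gejlf osb kjyfg yjdxr ury uuz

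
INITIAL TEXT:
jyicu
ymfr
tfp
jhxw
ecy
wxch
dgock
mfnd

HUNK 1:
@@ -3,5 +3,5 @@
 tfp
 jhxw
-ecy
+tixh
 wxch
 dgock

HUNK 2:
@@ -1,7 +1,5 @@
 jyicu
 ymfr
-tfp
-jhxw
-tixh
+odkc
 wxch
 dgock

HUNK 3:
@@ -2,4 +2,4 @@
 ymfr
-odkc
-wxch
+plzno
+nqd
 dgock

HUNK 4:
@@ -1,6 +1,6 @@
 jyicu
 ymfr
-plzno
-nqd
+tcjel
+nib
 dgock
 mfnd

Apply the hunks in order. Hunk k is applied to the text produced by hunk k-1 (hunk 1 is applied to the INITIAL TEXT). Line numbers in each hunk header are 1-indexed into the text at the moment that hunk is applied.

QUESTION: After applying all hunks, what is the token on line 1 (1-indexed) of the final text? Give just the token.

Answer: jyicu

Derivation:
Hunk 1: at line 3 remove [ecy] add [tixh] -> 8 lines: jyicu ymfr tfp jhxw tixh wxch dgock mfnd
Hunk 2: at line 1 remove [tfp,jhxw,tixh] add [odkc] -> 6 lines: jyicu ymfr odkc wxch dgock mfnd
Hunk 3: at line 2 remove [odkc,wxch] add [plzno,nqd] -> 6 lines: jyicu ymfr plzno nqd dgock mfnd
Hunk 4: at line 1 remove [plzno,nqd] add [tcjel,nib] -> 6 lines: jyicu ymfr tcjel nib dgock mfnd
Final line 1: jyicu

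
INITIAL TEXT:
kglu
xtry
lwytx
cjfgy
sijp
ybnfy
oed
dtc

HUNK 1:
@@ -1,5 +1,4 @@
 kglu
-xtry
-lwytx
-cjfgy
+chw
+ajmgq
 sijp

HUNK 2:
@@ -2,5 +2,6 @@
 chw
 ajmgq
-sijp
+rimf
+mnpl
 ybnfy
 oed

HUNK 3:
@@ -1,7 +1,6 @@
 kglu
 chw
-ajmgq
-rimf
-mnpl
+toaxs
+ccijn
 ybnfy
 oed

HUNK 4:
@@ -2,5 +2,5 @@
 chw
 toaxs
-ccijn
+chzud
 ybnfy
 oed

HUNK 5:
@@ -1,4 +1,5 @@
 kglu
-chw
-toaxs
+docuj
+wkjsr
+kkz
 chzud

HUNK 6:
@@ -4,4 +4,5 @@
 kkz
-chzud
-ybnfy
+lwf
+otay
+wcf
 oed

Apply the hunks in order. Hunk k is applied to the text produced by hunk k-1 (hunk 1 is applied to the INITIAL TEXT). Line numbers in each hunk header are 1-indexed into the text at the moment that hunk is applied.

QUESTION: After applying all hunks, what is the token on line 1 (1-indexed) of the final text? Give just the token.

Answer: kglu

Derivation:
Hunk 1: at line 1 remove [xtry,lwytx,cjfgy] add [chw,ajmgq] -> 7 lines: kglu chw ajmgq sijp ybnfy oed dtc
Hunk 2: at line 2 remove [sijp] add [rimf,mnpl] -> 8 lines: kglu chw ajmgq rimf mnpl ybnfy oed dtc
Hunk 3: at line 1 remove [ajmgq,rimf,mnpl] add [toaxs,ccijn] -> 7 lines: kglu chw toaxs ccijn ybnfy oed dtc
Hunk 4: at line 2 remove [ccijn] add [chzud] -> 7 lines: kglu chw toaxs chzud ybnfy oed dtc
Hunk 5: at line 1 remove [chw,toaxs] add [docuj,wkjsr,kkz] -> 8 lines: kglu docuj wkjsr kkz chzud ybnfy oed dtc
Hunk 6: at line 4 remove [chzud,ybnfy] add [lwf,otay,wcf] -> 9 lines: kglu docuj wkjsr kkz lwf otay wcf oed dtc
Final line 1: kglu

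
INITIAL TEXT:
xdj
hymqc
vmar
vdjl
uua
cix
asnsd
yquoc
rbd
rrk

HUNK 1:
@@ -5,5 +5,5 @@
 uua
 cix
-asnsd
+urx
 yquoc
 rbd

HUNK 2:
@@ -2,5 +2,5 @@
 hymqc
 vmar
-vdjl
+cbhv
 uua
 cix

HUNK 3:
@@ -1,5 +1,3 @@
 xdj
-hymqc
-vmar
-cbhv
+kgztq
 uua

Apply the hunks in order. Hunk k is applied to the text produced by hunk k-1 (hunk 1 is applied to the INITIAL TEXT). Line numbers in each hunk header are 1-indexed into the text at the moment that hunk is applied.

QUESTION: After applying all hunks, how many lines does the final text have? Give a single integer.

Hunk 1: at line 5 remove [asnsd] add [urx] -> 10 lines: xdj hymqc vmar vdjl uua cix urx yquoc rbd rrk
Hunk 2: at line 2 remove [vdjl] add [cbhv] -> 10 lines: xdj hymqc vmar cbhv uua cix urx yquoc rbd rrk
Hunk 3: at line 1 remove [hymqc,vmar,cbhv] add [kgztq] -> 8 lines: xdj kgztq uua cix urx yquoc rbd rrk
Final line count: 8

Answer: 8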